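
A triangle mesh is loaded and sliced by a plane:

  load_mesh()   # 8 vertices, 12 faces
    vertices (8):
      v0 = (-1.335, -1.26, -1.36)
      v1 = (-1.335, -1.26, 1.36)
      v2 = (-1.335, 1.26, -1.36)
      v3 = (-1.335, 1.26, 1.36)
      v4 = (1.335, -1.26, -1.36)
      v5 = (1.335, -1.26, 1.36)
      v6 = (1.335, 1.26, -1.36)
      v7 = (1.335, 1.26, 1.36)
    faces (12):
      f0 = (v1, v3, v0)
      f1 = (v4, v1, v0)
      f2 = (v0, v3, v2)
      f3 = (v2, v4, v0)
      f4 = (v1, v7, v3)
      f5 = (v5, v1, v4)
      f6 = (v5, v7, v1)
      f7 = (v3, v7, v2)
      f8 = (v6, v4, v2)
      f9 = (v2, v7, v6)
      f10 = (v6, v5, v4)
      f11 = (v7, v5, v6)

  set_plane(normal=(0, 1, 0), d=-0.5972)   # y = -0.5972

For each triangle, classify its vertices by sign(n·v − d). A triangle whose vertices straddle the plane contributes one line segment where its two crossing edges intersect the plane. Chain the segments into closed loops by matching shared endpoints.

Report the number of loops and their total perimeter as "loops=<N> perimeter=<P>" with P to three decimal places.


Straddling triangles (8 of 12):
  (v1,v3,v0) [-+-] → (-1.335, -0.5972, 1.36)–(-1.335, -0.5972, -0.644597)  len=2.0046
  (v0,v3,v2) [-++] → (-1.335, -0.5972, -0.644597)–(-1.335, -0.5972, -1.36)  len=0.7154
  (v2,v4,v0) [+--] → (0.632748, -0.5972, -1.36)–(-1.335, -0.5972, -1.36)  len=1.9677
  (v1,v7,v3) [-++] → (-0.632748, -0.5972, 1.36)–(-1.335, -0.5972, 1.36)  len=0.7023
  (v5,v7,v1) [-+-] → (1.335, -0.5972, 1.36)–(-0.632748, -0.5972, 1.36)  len=1.9677
  (v6,v4,v2) [+-+] → (1.335, -0.5972, -1.36)–(0.632748, -0.5972, -1.36)  len=0.7023
  (v6,v5,v4) [+--] → (1.335, -0.5972, 0.644597)–(1.335, -0.5972, -1.36)  len=2.0046
  (v7,v5,v6) [+-+] → (1.335, -0.5972, 1.36)–(1.335, -0.5972, 0.644597)  len=0.7154

Chained into 1 loop(s):
  loop 1: 8 segments, perimeter = 10.7800
Total perimeter = 10.780

loops=1 perimeter=10.780


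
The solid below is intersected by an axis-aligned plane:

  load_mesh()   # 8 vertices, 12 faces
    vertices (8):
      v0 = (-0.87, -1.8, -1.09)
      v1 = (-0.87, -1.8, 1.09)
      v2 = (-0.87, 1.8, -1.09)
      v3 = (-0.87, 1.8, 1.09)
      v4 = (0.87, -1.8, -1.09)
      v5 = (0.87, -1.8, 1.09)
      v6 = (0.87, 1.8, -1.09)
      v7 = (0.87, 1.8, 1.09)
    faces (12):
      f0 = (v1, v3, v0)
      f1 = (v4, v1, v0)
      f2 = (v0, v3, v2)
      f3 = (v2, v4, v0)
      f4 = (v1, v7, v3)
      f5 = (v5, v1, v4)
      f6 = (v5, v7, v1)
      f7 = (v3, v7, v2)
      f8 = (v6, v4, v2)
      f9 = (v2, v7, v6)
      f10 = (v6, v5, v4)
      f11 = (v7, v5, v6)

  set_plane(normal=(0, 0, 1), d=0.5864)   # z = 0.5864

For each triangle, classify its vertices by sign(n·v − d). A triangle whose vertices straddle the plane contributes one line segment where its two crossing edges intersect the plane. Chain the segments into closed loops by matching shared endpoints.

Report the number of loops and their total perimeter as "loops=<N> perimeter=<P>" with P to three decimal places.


loops=1 perimeter=10.680

Straddling triangles (8 of 12):
  (v1,v3,v0) [++-] → (-0.87, 0.968367, 0.5864)–(-0.87, -1.8, 0.5864)  len=2.7684
  (v4,v1,v0) [-+-] → (-0.468044, -1.8, 0.5864)–(-0.87, -1.8, 0.5864)  len=0.4020
  (v0,v3,v2) [-+-] → (-0.87, 0.968367, 0.5864)–(-0.87, 1.8, 0.5864)  len=0.8316
  (v5,v1,v4) [++-] → (-0.468044, -1.8, 0.5864)–(0.87, -1.8, 0.5864)  len=1.3380
  (v3,v7,v2) [++-] → (0.468044, 1.8, 0.5864)–(-0.87, 1.8, 0.5864)  len=1.3380
  (v2,v7,v6) [-+-] → (0.468044, 1.8, 0.5864)–(0.87, 1.8, 0.5864)  len=0.4020
  (v6,v5,v4) [-+-] → (0.87, -0.968367, 0.5864)–(0.87, -1.8, 0.5864)  len=0.8316
  (v7,v5,v6) [++-] → (0.87, -0.968367, 0.5864)–(0.87, 1.8, 0.5864)  len=2.7684

Chained into 1 loop(s):
  loop 1: 8 segments, perimeter = 10.6800
Total perimeter = 10.680


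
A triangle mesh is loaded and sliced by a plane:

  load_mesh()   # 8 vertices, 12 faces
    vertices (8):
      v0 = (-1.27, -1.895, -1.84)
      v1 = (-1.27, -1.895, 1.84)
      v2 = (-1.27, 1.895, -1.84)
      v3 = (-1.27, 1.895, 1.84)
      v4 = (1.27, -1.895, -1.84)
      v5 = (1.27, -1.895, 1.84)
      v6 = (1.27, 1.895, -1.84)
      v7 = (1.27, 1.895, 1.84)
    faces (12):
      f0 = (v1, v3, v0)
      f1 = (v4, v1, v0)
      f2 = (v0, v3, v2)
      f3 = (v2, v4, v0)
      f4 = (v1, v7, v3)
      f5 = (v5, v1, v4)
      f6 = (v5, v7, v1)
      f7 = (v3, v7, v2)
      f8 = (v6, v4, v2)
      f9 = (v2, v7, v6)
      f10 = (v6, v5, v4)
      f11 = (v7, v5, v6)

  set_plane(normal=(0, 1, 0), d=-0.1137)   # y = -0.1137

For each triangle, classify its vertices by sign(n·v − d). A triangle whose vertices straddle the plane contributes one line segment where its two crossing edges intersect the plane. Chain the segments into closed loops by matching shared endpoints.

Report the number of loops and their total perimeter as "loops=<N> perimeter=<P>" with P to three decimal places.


Straddling triangles (8 of 12):
  (v1,v3,v0) [-+-] → (-1.27, -0.1137, 1.84)–(-1.27, -0.1137, -0.1104)  len=1.9504
  (v0,v3,v2) [-++] → (-1.27, -0.1137, -0.1104)–(-1.27, -0.1137, -1.84)  len=1.7296
  (v2,v4,v0) [+--] → (0.0762, -0.1137, -1.84)–(-1.27, -0.1137, -1.84)  len=1.3462
  (v1,v7,v3) [-++] → (-0.0762, -0.1137, 1.84)–(-1.27, -0.1137, 1.84)  len=1.1938
  (v5,v7,v1) [-+-] → (1.27, -0.1137, 1.84)–(-0.0762, -0.1137, 1.84)  len=1.3462
  (v6,v4,v2) [+-+] → (1.27, -0.1137, -1.84)–(0.0762, -0.1137, -1.84)  len=1.1938
  (v6,v5,v4) [+--] → (1.27, -0.1137, 0.1104)–(1.27, -0.1137, -1.84)  len=1.9504
  (v7,v5,v6) [+-+] → (1.27, -0.1137, 1.84)–(1.27, -0.1137, 0.1104)  len=1.7296

Chained into 1 loop(s):
  loop 1: 8 segments, perimeter = 12.4400
Total perimeter = 12.440

loops=1 perimeter=12.440


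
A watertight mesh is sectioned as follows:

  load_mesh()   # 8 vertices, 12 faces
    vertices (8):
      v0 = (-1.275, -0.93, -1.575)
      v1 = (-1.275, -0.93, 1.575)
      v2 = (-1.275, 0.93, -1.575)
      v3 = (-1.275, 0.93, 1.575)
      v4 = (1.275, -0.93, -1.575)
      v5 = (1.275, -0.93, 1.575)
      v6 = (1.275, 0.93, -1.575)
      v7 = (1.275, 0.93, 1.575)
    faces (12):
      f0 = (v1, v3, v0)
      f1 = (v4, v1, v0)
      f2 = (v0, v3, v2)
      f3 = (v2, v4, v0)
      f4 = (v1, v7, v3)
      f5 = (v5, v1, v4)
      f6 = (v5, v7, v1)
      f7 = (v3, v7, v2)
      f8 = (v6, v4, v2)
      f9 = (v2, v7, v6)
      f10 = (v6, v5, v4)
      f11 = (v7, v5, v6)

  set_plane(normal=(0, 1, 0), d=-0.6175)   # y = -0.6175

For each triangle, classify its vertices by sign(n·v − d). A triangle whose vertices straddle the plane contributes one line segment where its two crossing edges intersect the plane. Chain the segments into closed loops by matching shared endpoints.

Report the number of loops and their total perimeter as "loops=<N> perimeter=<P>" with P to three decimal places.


Straddling triangles (8 of 12):
  (v1,v3,v0) [-+-] → (-1.275, -0.6175, 1.575)–(-1.275, -0.6175, -1.04577)  len=2.6208
  (v0,v3,v2) [-++] → (-1.275, -0.6175, -1.04577)–(-1.275, -0.6175, -1.575)  len=0.5292
  (v2,v4,v0) [+--] → (0.846573, -0.6175, -1.575)–(-1.275, -0.6175, -1.575)  len=2.1216
  (v1,v7,v3) [-++] → (-0.846573, -0.6175, 1.575)–(-1.275, -0.6175, 1.575)  len=0.4284
  (v5,v7,v1) [-+-] → (1.275, -0.6175, 1.575)–(-0.846573, -0.6175, 1.575)  len=2.1216
  (v6,v4,v2) [+-+] → (1.275, -0.6175, -1.575)–(0.846573, -0.6175, -1.575)  len=0.4284
  (v6,v5,v4) [+--] → (1.275, -0.6175, 1.04577)–(1.275, -0.6175, -1.575)  len=2.6208
  (v7,v5,v6) [+-+] → (1.275, -0.6175, 1.575)–(1.275, -0.6175, 1.04577)  len=0.5292

Chained into 1 loop(s):
  loop 1: 8 segments, perimeter = 11.4000
Total perimeter = 11.400

loops=1 perimeter=11.400


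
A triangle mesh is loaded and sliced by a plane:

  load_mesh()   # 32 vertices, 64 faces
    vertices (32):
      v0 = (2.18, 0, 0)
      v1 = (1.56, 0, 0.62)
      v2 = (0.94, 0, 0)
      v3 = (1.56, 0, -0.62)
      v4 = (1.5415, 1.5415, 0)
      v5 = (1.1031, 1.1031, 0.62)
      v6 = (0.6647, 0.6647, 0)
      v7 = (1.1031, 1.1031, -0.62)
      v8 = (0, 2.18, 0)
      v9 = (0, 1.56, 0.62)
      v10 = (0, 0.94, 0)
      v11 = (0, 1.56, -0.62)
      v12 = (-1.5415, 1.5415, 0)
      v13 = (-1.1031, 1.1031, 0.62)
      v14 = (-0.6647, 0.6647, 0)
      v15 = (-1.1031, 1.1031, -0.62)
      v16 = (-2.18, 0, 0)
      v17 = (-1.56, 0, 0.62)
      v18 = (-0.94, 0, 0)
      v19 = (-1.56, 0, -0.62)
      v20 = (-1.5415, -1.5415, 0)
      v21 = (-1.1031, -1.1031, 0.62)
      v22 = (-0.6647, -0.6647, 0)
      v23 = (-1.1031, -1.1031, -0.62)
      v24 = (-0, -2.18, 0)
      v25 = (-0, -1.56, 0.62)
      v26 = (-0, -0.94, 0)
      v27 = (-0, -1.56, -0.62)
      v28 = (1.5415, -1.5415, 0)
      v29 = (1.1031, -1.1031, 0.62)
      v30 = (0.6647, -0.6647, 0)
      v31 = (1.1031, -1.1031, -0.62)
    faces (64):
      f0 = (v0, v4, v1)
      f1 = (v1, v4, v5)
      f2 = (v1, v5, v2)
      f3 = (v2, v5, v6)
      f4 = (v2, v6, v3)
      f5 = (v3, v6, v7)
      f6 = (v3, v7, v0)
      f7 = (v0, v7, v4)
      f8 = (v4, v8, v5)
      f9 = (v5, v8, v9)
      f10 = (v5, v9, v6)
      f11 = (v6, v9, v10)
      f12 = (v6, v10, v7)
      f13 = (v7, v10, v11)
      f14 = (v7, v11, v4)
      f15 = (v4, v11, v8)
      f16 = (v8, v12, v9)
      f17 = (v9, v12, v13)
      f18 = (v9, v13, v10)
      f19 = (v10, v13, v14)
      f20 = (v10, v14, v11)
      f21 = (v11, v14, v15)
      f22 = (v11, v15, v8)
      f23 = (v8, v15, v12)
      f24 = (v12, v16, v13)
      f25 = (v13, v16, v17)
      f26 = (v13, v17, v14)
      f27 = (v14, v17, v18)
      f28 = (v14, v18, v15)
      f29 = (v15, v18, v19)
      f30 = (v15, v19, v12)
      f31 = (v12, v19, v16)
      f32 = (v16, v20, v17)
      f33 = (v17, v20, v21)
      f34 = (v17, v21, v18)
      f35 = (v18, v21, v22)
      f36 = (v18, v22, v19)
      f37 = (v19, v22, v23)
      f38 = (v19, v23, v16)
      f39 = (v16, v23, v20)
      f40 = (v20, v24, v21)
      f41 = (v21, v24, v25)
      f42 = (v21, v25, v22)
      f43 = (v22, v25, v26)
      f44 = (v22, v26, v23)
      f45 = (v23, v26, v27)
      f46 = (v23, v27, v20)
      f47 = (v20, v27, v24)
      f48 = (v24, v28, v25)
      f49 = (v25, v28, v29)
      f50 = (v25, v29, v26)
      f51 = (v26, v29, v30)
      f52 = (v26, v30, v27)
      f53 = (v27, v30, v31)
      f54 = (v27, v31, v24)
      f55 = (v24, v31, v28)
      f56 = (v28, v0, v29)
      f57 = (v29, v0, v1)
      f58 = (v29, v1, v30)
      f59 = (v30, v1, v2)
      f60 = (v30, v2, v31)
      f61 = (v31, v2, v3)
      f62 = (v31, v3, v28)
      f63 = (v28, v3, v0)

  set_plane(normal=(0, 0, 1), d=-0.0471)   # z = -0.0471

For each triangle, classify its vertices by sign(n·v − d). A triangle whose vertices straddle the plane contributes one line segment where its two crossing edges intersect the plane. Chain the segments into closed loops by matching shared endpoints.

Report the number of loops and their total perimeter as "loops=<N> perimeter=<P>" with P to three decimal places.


Straddling triangles (32 of 64):
  (v2,v6,v3) [++-] → (0.732714, 0.614204, -0.0471)–(0.9871, 0, -0.0471)  len=0.6648
  (v3,v6,v7) [-+-] → (0.732714, 0.614204, -0.0471)–(0.698004, 0.698004, -0.0471)  len=0.0907
  (v3,v7,v0) [--+] → (2.09819, 0.0838, -0.0471)–(2.1329, 0, -0.0471)  len=0.0907
  (v0,v7,v4) [+-+] → (2.09819, 0.0838, -0.0471)–(1.5082, 1.5082, -0.0471)  len=1.5418
  (v6,v10,v7) [++-] → (0.0838, 0.95239, -0.0471)–(0.698004, 0.698004, -0.0471)  len=0.6648
  (v7,v10,v11) [-+-] → (0.0838, 0.95239, -0.0471)–(0, 0.9871, -0.0471)  len=0.0907
  (v7,v11,v4) [--+] → (1.4244, 1.54291, -0.0471)–(1.5082, 1.5082, -0.0471)  len=0.0907
  (v4,v11,v8) [+-+] → (1.4244, 1.54291, -0.0471)–(0, 2.1329, -0.0471)  len=1.5418
  (v10,v14,v11) [++-] → (-0.614204, 0.732714, -0.0471)–(0, 0.9871, -0.0471)  len=0.6648
  (v11,v14,v15) [-+-] → (-0.614204, 0.732714, -0.0471)–(-0.698004, 0.698004, -0.0471)  len=0.0907
  (v11,v15,v8) [--+] → (-0.0838, 2.09819, -0.0471)–(0, 2.1329, -0.0471)  len=0.0907
  (v8,v15,v12) [+-+] → (-0.0838, 2.09819, -0.0471)–(-1.5082, 1.5082, -0.0471)  len=1.5418
  (v14,v18,v15) [++-] → (-0.95239, 0.0838, -0.0471)–(-0.698004, 0.698004, -0.0471)  len=0.6648
  (v15,v18,v19) [-+-] → (-0.95239, 0.0838, -0.0471)–(-0.9871, 0, -0.0471)  len=0.0907
  (v15,v19,v12) [--+] → (-1.54291, 1.4244, -0.0471)–(-1.5082, 1.5082, -0.0471)  len=0.0907
  (v12,v19,v16) [+-+] → (-1.54291, 1.4244, -0.0471)–(-2.1329, 0, -0.0471)  len=1.5418
  (v18,v22,v19) [++-] → (-0.732714, -0.614204, -0.0471)–(-0.9871, 0, -0.0471)  len=0.6648
  (v19,v22,v23) [-+-] → (-0.732714, -0.614204, -0.0471)–(-0.698004, -0.698004, -0.0471)  len=0.0907
  (v19,v23,v16) [--+] → (-2.09819, -0.0838, -0.0471)–(-2.1329, 0, -0.0471)  len=0.0907
  (v16,v23,v20) [+-+] → (-2.09819, -0.0838, -0.0471)–(-1.5082, -1.5082, -0.0471)  len=1.5418
  (v22,v26,v23) [++-] → (-0.0838, -0.95239, -0.0471)–(-0.698004, -0.698004, -0.0471)  len=0.6648
  (v23,v26,v27) [-+-] → (-0.0838, -0.95239, -0.0471)–(0, -0.9871, -0.0471)  len=0.0907
  (v23,v27,v20) [--+] → (-1.4244, -1.54291, -0.0471)–(-1.5082, -1.5082, -0.0471)  len=0.0907
  (v20,v27,v24) [+-+] → (-1.4244, -1.54291, -0.0471)–(0, -2.1329, -0.0471)  len=1.5418
  (v26,v30,v27) [++-] → (0.614204, -0.732714, -0.0471)–(0, -0.9871, -0.0471)  len=0.6648
  (v27,v30,v31) [-+-] → (0.614204, -0.732714, -0.0471)–(0.698004, -0.698004, -0.0471)  len=0.0907
  (v27,v31,v24) [--+] → (0.0838, -2.09819, -0.0471)–(0, -2.1329, -0.0471)  len=0.0907
  (v24,v31,v28) [+-+] → (0.0838, -2.09819, -0.0471)–(1.5082, -1.5082, -0.0471)  len=1.5418
  (v30,v2,v31) [++-] → (0.95239, -0.0838, -0.0471)–(0.698004, -0.698004, -0.0471)  len=0.6648
  (v31,v2,v3) [-+-] → (0.95239, -0.0838, -0.0471)–(0.9871, 0, -0.0471)  len=0.0907
  (v31,v3,v28) [--+] → (1.54291, -1.4244, -0.0471)–(1.5082, -1.5082, -0.0471)  len=0.0907
  (v28,v3,v0) [+-+] → (1.54291, -1.4244, -0.0471)–(2.1329, 0, -0.0471)  len=1.5418

Chained into 2 loop(s):
  loop 1: 16 segments, perimeter = 6.0440
  loop 2: 16 segments, perimeter = 13.0596
Total perimeter = 19.104

loops=2 perimeter=19.104


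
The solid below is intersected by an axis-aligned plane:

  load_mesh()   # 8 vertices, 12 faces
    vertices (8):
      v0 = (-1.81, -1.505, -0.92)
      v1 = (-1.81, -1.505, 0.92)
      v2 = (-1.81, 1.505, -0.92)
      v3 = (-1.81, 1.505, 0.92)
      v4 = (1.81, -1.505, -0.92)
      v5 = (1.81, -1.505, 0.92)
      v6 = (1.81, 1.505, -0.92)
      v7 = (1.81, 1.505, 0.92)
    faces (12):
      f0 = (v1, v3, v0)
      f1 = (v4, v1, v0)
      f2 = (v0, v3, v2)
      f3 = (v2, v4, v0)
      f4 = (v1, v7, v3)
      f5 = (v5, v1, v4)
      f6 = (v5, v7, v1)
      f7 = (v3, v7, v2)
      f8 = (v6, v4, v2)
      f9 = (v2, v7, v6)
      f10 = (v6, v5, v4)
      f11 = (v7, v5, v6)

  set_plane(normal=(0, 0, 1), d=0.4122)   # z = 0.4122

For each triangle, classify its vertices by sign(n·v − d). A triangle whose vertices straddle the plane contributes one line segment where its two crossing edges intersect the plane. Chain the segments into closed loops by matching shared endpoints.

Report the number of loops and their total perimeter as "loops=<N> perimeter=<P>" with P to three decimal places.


Straddling triangles (8 of 12):
  (v1,v3,v0) [++-] → (-1.81, 0.674305, 0.4122)–(-1.81, -1.505, 0.4122)  len=2.1793
  (v4,v1,v0) [-+-] → (-0.810959, -1.505, 0.4122)–(-1.81, -1.505, 0.4122)  len=0.9990
  (v0,v3,v2) [-+-] → (-1.81, 0.674305, 0.4122)–(-1.81, 1.505, 0.4122)  len=0.8307
  (v5,v1,v4) [++-] → (-0.810959, -1.505, 0.4122)–(1.81, -1.505, 0.4122)  len=2.6210
  (v3,v7,v2) [++-] → (0.810959, 1.505, 0.4122)–(-1.81, 1.505, 0.4122)  len=2.6210
  (v2,v7,v6) [-+-] → (0.810959, 1.505, 0.4122)–(1.81, 1.505, 0.4122)  len=0.9990
  (v6,v5,v4) [-+-] → (1.81, -0.674305, 0.4122)–(1.81, -1.505, 0.4122)  len=0.8307
  (v7,v5,v6) [++-] → (1.81, -0.674305, 0.4122)–(1.81, 1.505, 0.4122)  len=2.1793

Chained into 1 loop(s):
  loop 1: 8 segments, perimeter = 13.2600
Total perimeter = 13.260

loops=1 perimeter=13.260


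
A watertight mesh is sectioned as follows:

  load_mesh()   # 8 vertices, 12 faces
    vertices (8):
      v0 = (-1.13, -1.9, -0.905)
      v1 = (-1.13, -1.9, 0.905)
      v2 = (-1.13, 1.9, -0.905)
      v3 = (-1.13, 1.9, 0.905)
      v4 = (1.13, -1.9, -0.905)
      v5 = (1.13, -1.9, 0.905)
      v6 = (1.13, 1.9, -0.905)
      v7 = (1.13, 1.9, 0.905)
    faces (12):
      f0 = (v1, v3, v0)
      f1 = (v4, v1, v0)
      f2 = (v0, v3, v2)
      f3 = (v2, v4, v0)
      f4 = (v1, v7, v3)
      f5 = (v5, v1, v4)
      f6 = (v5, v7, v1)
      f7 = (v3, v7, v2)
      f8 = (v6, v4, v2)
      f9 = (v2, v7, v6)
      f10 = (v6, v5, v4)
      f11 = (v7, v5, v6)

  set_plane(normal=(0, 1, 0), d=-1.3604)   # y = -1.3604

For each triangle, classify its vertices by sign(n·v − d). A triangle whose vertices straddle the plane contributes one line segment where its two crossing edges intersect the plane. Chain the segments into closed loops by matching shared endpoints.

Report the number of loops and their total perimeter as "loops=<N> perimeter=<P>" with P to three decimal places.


loops=1 perimeter=8.140

Straddling triangles (8 of 12):
  (v1,v3,v0) [-+-] → (-1.13, -1.3604, 0.905)–(-1.13, -1.3604, -0.64798)  len=1.5530
  (v0,v3,v2) [-++] → (-1.13, -1.3604, -0.64798)–(-1.13, -1.3604, -0.905)  len=0.2570
  (v2,v4,v0) [+--] → (0.80908, -1.3604, -0.905)–(-1.13, -1.3604, -0.905)  len=1.9391
  (v1,v7,v3) [-++] → (-0.80908, -1.3604, 0.905)–(-1.13, -1.3604, 0.905)  len=0.3209
  (v5,v7,v1) [-+-] → (1.13, -1.3604, 0.905)–(-0.80908, -1.3604, 0.905)  len=1.9391
  (v6,v4,v2) [+-+] → (1.13, -1.3604, -0.905)–(0.80908, -1.3604, -0.905)  len=0.3209
  (v6,v5,v4) [+--] → (1.13, -1.3604, 0.64798)–(1.13, -1.3604, -0.905)  len=1.5530
  (v7,v5,v6) [+-+] → (1.13, -1.3604, 0.905)–(1.13, -1.3604, 0.64798)  len=0.2570

Chained into 1 loop(s):
  loop 1: 8 segments, perimeter = 8.1400
Total perimeter = 8.140


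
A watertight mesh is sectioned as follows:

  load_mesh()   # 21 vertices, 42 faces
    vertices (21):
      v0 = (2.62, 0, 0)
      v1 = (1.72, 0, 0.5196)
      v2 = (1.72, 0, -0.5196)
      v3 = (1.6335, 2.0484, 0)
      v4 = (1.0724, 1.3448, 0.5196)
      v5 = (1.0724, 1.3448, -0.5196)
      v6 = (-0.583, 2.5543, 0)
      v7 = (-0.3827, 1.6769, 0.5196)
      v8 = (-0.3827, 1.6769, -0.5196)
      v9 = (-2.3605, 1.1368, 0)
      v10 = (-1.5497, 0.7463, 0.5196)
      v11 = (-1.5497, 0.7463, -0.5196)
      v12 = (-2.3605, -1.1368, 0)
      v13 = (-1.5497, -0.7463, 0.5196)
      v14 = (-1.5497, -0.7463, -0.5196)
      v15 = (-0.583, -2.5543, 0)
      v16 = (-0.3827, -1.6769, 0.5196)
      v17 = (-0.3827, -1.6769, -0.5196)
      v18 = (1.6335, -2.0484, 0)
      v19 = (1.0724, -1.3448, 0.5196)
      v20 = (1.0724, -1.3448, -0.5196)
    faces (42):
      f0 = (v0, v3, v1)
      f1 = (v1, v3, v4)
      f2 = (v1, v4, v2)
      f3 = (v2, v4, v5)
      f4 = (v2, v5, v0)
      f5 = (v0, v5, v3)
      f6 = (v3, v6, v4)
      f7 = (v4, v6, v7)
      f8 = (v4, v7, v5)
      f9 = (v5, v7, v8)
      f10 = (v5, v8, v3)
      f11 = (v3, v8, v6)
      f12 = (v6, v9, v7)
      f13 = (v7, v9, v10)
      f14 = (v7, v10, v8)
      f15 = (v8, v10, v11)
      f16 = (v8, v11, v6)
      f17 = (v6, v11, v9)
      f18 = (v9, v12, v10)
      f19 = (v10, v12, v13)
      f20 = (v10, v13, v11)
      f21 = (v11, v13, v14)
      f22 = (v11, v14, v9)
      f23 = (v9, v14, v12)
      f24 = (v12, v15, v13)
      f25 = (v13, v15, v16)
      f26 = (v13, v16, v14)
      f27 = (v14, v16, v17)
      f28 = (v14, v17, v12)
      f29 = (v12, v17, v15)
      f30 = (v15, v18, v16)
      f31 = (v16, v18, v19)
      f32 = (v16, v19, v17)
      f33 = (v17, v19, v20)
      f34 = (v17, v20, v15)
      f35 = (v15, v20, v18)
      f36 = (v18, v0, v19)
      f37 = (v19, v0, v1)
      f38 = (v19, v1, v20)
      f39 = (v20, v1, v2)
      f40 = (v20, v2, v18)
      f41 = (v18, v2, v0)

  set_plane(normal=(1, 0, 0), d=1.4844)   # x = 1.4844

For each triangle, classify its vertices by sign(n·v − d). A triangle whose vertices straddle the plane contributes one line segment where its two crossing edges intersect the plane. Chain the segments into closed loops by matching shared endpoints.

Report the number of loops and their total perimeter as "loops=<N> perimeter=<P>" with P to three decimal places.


Straddling triangles (16 of 42):
  (v1,v3,v4) [++-] → (1.4844, 1.86143, 0.138072)–(1.4844, 0.489245, 0.5196)  len=1.4242
  (v1,v4,v2) [+-+] → (1.4844, 0.489245, 0.5196)–(1.4844, 0.489245, -0.141534)  len=0.6611
  (v2,v4,v5) [+--] → (1.4844, 0.489245, -0.141534)–(1.4844, 0.489245, -0.5196)  len=0.3781
  (v2,v5,v0) [+-+] → (1.4844, 0.489245, -0.5196)–(1.4844, 0.986789, -0.381273)  len=0.5164
  (v0,v5,v3) [+-+] → (1.4844, 0.986789, -0.381273)–(1.4844, 1.86143, -0.138072)  len=0.9078
  (v3,v6,v4) [+--] → (1.4844, 2.08243, 0)–(1.4844, 1.86143, 0.138072)  len=0.2606
  (v5,v8,v3) [--+] → (1.4844, 2.02093, -0.0384249)–(1.4844, 1.86143, -0.138072)  len=0.1881
  (v3,v8,v6) [+--] → (1.4844, 2.02093, -0.0384249)–(1.4844, 2.08243, 0)  len=0.0725
  (v15,v18,v16) [-+-] → (1.4844, -2.08243, 0)–(1.4844, -2.02093, 0.0384249)  len=0.0725
  (v16,v18,v19) [-+-] → (1.4844, -2.02093, 0.0384249)–(1.4844, -1.86143, 0.138072)  len=0.1881
  (v15,v20,v18) [--+] → (1.4844, -1.86143, -0.138072)–(1.4844, -2.08243, 0)  len=0.2606
  (v18,v0,v19) [++-] → (1.4844, -0.986789, 0.381273)–(1.4844, -1.86143, 0.138072)  len=0.9078
  (v19,v0,v1) [-++] → (1.4844, -0.986789, 0.381273)–(1.4844, -0.489245, 0.5196)  len=0.5164
  (v19,v1,v20) [-+-] → (1.4844, -0.489245, 0.5196)–(1.4844, -0.489245, 0.141534)  len=0.3781
  (v20,v1,v2) [-++] → (1.4844, -0.489245, 0.141534)–(1.4844, -0.489245, -0.5196)  len=0.6611
  (v20,v2,v18) [-++] → (1.4844, -0.489245, -0.5196)–(1.4844, -1.86143, -0.138072)  len=1.4242

Chained into 2 loop(s):
  loop 1: 8 segments, perimeter = 4.4089
  loop 2: 8 segments, perimeter = 4.4089
Total perimeter = 8.818

loops=2 perimeter=8.818


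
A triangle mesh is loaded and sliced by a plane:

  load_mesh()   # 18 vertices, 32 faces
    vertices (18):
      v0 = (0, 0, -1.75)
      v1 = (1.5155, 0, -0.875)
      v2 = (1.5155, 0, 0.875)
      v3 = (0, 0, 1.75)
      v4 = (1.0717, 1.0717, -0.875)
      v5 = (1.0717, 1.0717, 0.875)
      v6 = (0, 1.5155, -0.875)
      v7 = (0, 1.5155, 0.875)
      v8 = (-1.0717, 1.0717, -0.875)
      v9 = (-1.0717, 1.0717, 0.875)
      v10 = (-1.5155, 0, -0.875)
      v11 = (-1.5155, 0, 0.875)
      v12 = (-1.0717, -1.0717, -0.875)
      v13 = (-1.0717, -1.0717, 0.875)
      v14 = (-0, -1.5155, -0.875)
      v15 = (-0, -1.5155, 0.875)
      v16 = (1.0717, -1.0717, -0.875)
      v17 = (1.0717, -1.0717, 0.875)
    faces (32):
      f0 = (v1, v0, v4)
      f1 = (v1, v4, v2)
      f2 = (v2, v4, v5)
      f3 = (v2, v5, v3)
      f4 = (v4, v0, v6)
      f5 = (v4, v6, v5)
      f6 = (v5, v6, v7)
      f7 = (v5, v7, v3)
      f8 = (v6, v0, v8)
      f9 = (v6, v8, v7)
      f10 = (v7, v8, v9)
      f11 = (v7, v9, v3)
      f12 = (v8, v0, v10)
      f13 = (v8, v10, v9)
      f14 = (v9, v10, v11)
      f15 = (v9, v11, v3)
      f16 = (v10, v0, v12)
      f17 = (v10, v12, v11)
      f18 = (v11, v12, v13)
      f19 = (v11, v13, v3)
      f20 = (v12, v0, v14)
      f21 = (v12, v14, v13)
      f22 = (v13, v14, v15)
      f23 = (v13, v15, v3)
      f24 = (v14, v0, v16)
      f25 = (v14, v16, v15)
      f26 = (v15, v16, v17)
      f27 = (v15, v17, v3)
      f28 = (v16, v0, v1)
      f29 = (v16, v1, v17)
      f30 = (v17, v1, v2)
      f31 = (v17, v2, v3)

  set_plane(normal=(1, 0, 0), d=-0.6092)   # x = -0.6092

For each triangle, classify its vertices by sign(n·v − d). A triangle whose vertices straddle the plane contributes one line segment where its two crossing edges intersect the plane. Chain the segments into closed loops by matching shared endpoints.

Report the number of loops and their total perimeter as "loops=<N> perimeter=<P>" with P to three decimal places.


loops=1 perimeter=9.026

Straddling triangles (12 of 32):
  (v6,v0,v8) [++-] → (-0.6092, 0.6092, -1.25261)–(-0.6092, 1.26323, -0.875)  len=0.7552
  (v6,v8,v7) [+-+] → (-0.6092, 1.26323, -0.875)–(-0.6092, 1.26323, -0.119775)  len=0.7552
  (v7,v8,v9) [+--] → (-0.6092, 1.26323, -0.119775)–(-0.6092, 1.26323, 0.875)  len=0.9948
  (v7,v9,v3) [+-+] → (-0.6092, 1.26323, 0.875)–(-0.6092, 0.6092, 1.25261)  len=0.7552
  (v8,v0,v10) [-+-] → (-0.6092, 0.6092, -1.25261)–(-0.6092, 0, -1.39827)  len=0.6264
  (v9,v11,v3) [--+] → (-0.6092, 0, 1.39827)–(-0.6092, 0.6092, 1.25261)  len=0.6264
  (v10,v0,v12) [-+-] → (-0.6092, 0, -1.39827)–(-0.6092, -0.6092, -1.25261)  len=0.6264
  (v11,v13,v3) [--+] → (-0.6092, -0.6092, 1.25261)–(-0.6092, 0, 1.39827)  len=0.6264
  (v12,v0,v14) [-++] → (-0.6092, -0.6092, -1.25261)–(-0.6092, -1.26323, -0.875)  len=0.7552
  (v12,v14,v13) [-+-] → (-0.6092, -1.26323, -0.875)–(-0.6092, -1.26323, 0.119775)  len=0.9948
  (v13,v14,v15) [-++] → (-0.6092, -1.26323, 0.119775)–(-0.6092, -1.26323, 0.875)  len=0.7552
  (v13,v15,v3) [-++] → (-0.6092, -1.26323, 0.875)–(-0.6092, -0.6092, 1.25261)  len=0.7552

Chained into 1 loop(s):
  loop 1: 12 segments, perimeter = 9.0263
Total perimeter = 9.026


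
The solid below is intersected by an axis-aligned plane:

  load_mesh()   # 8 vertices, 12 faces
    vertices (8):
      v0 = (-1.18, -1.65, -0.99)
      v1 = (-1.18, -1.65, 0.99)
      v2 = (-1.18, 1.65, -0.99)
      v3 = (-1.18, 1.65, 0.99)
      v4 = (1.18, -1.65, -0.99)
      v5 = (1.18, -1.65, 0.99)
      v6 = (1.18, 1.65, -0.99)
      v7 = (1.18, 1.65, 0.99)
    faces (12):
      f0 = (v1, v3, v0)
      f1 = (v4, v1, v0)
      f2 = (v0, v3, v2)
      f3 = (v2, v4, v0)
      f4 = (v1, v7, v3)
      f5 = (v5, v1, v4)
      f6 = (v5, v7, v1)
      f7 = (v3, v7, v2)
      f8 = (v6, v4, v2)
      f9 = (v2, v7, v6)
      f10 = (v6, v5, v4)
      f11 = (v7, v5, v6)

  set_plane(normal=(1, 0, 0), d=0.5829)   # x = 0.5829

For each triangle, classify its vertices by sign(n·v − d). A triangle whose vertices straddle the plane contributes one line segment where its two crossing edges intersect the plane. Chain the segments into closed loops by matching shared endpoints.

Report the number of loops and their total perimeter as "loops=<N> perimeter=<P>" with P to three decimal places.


loops=1 perimeter=10.560

Straddling triangles (8 of 12):
  (v4,v1,v0) [+--] → (0.5829, -1.65, -0.489043)–(0.5829, -1.65, -0.99)  len=0.5010
  (v2,v4,v0) [-+-] → (0.5829, -0.815072, -0.99)–(0.5829, -1.65, -0.99)  len=0.8349
  (v1,v7,v3) [-+-] → (0.5829, 0.815072, 0.99)–(0.5829, 1.65, 0.99)  len=0.8349
  (v5,v1,v4) [+-+] → (0.5829, -1.65, 0.99)–(0.5829, -1.65, -0.489043)  len=1.4790
  (v5,v7,v1) [++-] → (0.5829, 0.815072, 0.99)–(0.5829, -1.65, 0.99)  len=2.4651
  (v3,v7,v2) [-+-] → (0.5829, 1.65, 0.99)–(0.5829, 1.65, 0.489043)  len=0.5010
  (v6,v4,v2) [++-] → (0.5829, -0.815072, -0.99)–(0.5829, 1.65, -0.99)  len=2.4651
  (v2,v7,v6) [-++] → (0.5829, 1.65, 0.489043)–(0.5829, 1.65, -0.99)  len=1.4790

Chained into 1 loop(s):
  loop 1: 8 segments, perimeter = 10.5600
Total perimeter = 10.560


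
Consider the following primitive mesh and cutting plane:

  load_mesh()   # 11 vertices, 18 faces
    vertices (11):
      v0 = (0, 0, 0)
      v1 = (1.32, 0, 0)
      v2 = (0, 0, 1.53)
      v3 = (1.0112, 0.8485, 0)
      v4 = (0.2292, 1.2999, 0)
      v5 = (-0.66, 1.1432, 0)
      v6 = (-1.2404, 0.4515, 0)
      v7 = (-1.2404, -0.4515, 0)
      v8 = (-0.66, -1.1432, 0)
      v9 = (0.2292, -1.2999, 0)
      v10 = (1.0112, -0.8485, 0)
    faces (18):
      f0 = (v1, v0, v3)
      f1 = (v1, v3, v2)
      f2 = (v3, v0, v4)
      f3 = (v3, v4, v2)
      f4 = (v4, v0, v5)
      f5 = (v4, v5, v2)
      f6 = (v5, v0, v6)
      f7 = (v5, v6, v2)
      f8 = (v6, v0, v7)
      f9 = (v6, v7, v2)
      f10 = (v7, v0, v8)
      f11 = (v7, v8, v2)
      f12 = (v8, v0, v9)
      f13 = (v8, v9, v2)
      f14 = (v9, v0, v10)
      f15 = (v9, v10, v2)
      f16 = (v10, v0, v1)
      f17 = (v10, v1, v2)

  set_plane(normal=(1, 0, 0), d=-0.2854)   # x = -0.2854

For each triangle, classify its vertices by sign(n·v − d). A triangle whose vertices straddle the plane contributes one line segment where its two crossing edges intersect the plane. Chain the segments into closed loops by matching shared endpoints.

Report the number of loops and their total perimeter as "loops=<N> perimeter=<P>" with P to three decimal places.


Straddling triangles (10 of 18):
  (v4,v0,v5) [++-] → (-0.2854, 0.494347, 0)–(-0.2854, 1.20921, 0)  len=0.7149
  (v4,v5,v2) [+-+] → (-0.2854, 1.20921, 0)–(-0.2854, 0.494347, 0.868391)  len=1.1248
  (v5,v0,v6) [-+-] → (-0.2854, 0.494347, 0)–(-0.2854, 0.103884, 0)  len=0.3905
  (v5,v6,v2) [--+] → (-0.2854, 0.103884, 1.17797)–(-0.2854, 0.494347, 0.868391)  len=0.4983
  (v6,v0,v7) [-+-] → (-0.2854, 0.103884, 0)–(-0.2854, -0.103884, 0)  len=0.2078
  (v6,v7,v2) [--+] → (-0.2854, -0.103884, 1.17797)–(-0.2854, 0.103884, 1.17797)  len=0.2078
  (v7,v0,v8) [-+-] → (-0.2854, -0.103884, 0)–(-0.2854, -0.494347, 0)  len=0.3905
  (v7,v8,v2) [--+] → (-0.2854, -0.494347, 0.868391)–(-0.2854, -0.103884, 1.17797)  len=0.4983
  (v8,v0,v9) [-++] → (-0.2854, -0.494347, 0)–(-0.2854, -1.20921, 0)  len=0.7149
  (v8,v9,v2) [-++] → (-0.2854, -1.20921, 0)–(-0.2854, -0.494347, 0.868391)  len=1.1248

Chained into 1 loop(s):
  loop 1: 10 segments, perimeter = 5.8724
Total perimeter = 5.872

loops=1 perimeter=5.872


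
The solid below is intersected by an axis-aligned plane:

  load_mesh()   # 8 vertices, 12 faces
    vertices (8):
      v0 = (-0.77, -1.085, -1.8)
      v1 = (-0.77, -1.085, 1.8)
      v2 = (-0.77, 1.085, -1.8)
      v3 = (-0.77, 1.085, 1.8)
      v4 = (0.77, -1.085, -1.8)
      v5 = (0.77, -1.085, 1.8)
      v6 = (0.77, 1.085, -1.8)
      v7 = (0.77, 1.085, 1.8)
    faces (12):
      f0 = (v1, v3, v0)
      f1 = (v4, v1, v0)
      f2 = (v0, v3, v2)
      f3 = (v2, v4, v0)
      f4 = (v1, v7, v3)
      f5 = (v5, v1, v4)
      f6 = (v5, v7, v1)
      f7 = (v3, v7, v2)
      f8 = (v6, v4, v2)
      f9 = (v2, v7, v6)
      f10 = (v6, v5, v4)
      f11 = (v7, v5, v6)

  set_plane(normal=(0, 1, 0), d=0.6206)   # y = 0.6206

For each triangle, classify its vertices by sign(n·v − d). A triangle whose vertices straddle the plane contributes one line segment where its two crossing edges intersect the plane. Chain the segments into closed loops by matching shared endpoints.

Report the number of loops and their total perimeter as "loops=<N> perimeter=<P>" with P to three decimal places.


Straddling triangles (8 of 12):
  (v1,v3,v0) [-+-] → (-0.77, 0.6206, 1.8)–(-0.77, 0.6206, 1.02957)  len=0.7704
  (v0,v3,v2) [-++] → (-0.77, 0.6206, 1.02957)–(-0.77, 0.6206, -1.8)  len=2.8296
  (v2,v4,v0) [+--] → (-0.440426, 0.6206, -1.8)–(-0.77, 0.6206, -1.8)  len=0.3296
  (v1,v7,v3) [-++] → (0.440426, 0.6206, 1.8)–(-0.77, 0.6206, 1.8)  len=1.2104
  (v5,v7,v1) [-+-] → (0.77, 0.6206, 1.8)–(0.440426, 0.6206, 1.8)  len=0.3296
  (v6,v4,v2) [+-+] → (0.77, 0.6206, -1.8)–(-0.440426, 0.6206, -1.8)  len=1.2104
  (v6,v5,v4) [+--] → (0.77, 0.6206, -1.02957)–(0.77, 0.6206, -1.8)  len=0.7704
  (v7,v5,v6) [+-+] → (0.77, 0.6206, 1.8)–(0.77, 0.6206, -1.02957)  len=2.8296

Chained into 1 loop(s):
  loop 1: 8 segments, perimeter = 10.2800
Total perimeter = 10.280

loops=1 perimeter=10.280


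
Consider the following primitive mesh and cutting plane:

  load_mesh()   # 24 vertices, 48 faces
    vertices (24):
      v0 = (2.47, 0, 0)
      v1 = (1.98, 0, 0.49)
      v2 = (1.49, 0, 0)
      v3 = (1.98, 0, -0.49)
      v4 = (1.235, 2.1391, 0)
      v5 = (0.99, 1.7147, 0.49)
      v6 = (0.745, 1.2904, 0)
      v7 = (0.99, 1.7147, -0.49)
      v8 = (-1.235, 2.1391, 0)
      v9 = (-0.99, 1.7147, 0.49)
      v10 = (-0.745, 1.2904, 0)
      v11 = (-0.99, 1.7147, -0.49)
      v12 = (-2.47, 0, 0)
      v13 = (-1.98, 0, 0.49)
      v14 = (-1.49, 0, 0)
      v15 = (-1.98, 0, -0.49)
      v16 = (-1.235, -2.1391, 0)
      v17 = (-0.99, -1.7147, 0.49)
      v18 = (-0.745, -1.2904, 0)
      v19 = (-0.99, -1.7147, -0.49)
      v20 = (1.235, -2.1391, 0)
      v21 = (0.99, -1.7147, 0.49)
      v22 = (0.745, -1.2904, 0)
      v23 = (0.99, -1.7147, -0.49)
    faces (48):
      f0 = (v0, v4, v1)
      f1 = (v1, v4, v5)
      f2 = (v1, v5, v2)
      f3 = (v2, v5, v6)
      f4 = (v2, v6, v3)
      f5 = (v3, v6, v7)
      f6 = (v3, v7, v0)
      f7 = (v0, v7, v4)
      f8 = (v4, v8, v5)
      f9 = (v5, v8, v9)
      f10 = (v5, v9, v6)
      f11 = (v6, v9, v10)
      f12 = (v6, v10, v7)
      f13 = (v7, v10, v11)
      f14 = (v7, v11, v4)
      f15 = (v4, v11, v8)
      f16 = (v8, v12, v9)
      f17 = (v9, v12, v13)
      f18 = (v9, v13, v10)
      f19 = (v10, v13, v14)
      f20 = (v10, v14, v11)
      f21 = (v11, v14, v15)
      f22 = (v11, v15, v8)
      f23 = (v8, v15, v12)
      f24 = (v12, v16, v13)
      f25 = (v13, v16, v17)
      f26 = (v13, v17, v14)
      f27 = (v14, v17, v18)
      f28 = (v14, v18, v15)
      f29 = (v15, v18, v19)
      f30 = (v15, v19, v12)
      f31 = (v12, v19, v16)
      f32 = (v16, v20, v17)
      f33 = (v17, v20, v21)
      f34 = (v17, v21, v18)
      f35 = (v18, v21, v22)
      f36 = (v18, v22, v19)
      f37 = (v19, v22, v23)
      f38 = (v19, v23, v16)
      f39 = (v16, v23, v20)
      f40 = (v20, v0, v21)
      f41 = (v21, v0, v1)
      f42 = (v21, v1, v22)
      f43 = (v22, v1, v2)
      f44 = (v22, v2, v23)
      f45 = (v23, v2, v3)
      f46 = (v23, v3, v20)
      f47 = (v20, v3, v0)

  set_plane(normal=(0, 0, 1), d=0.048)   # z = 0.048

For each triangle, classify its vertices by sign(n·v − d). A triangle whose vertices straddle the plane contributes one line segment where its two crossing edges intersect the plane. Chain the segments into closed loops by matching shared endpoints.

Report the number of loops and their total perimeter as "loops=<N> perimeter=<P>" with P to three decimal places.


Straddling triangles (24 of 48):
  (v0,v4,v1) [--+] → (1.30798, 1.92956, 0.048)–(2.422, 0, 0.048)  len=2.2281
  (v1,v4,v5) [+-+] → (1.30798, 1.92956, 0.048)–(1.211, 2.09753, 0.048)  len=0.1940
  (v1,v5,v2) [++-] → (1.44102, 0.167971, 0.048)–(1.538, 0, 0.048)  len=0.1940
  (v2,v5,v6) [-+-] → (1.44102, 0.167971, 0.048)–(0.769, 1.33196, 0.048)  len=1.3441
  (v4,v8,v5) [--+] → (-1.01704, 2.09753, 0.048)–(1.211, 2.09753, 0.048)  len=2.2280
  (v5,v8,v9) [+-+] → (-1.01704, 2.09753, 0.048)–(-1.211, 2.09753, 0.048)  len=0.1940
  (v5,v9,v6) [++-] → (0.575041, 1.33196, 0.048)–(0.769, 1.33196, 0.048)  len=0.1940
  (v6,v9,v10) [-+-] → (0.575041, 1.33196, 0.048)–(-0.769, 1.33196, 0.048)  len=1.3440
  (v8,v12,v9) [--+] → (-2.32502, 0.167971, 0.048)–(-1.211, 2.09753, 0.048)  len=2.2281
  (v9,v12,v13) [+-+] → (-2.32502, 0.167971, 0.048)–(-2.422, 0, 0.048)  len=0.1940
  (v9,v13,v10) [++-] → (-0.86598, 1.16399, 0.048)–(-0.769, 1.33196, 0.048)  len=0.1940
  (v10,v13,v14) [-+-] → (-0.86598, 1.16399, 0.048)–(-1.538, 0, 0.048)  len=1.3441
  (v12,v16,v13) [--+] → (-1.30798, -1.92956, 0.048)–(-2.422, 0, 0.048)  len=2.2281
  (v13,v16,v17) [+-+] → (-1.30798, -1.92956, 0.048)–(-1.211, -2.09753, 0.048)  len=0.1940
  (v13,v17,v14) [++-] → (-1.44102, -0.167971, 0.048)–(-1.538, 0, 0.048)  len=0.1940
  (v14,v17,v18) [-+-] → (-1.44102, -0.167971, 0.048)–(-0.769, -1.33196, 0.048)  len=1.3441
  (v16,v20,v17) [--+] → (1.01704, -2.09753, 0.048)–(-1.211, -2.09753, 0.048)  len=2.2280
  (v17,v20,v21) [+-+] → (1.01704, -2.09753, 0.048)–(1.211, -2.09753, 0.048)  len=0.1940
  (v17,v21,v18) [++-] → (-0.575041, -1.33196, 0.048)–(-0.769, -1.33196, 0.048)  len=0.1940
  (v18,v21,v22) [-+-] → (-0.575041, -1.33196, 0.048)–(0.769, -1.33196, 0.048)  len=1.3440
  (v20,v0,v21) [--+] → (2.32502, -0.167971, 0.048)–(1.211, -2.09753, 0.048)  len=2.2281
  (v21,v0,v1) [+-+] → (2.32502, -0.167971, 0.048)–(2.422, 0, 0.048)  len=0.1940
  (v21,v1,v22) [++-] → (0.86598, -1.16399, 0.048)–(0.769, -1.33196, 0.048)  len=0.1940
  (v22,v1,v2) [-+-] → (0.86598, -1.16399, 0.048)–(1.538, 0, 0.048)  len=1.3441

Chained into 2 loop(s):
  loop 1: 12 segments, perimeter = 14.5320
  loop 2: 12 segments, perimeter = 9.2281
Total perimeter = 23.760

loops=2 perimeter=23.760


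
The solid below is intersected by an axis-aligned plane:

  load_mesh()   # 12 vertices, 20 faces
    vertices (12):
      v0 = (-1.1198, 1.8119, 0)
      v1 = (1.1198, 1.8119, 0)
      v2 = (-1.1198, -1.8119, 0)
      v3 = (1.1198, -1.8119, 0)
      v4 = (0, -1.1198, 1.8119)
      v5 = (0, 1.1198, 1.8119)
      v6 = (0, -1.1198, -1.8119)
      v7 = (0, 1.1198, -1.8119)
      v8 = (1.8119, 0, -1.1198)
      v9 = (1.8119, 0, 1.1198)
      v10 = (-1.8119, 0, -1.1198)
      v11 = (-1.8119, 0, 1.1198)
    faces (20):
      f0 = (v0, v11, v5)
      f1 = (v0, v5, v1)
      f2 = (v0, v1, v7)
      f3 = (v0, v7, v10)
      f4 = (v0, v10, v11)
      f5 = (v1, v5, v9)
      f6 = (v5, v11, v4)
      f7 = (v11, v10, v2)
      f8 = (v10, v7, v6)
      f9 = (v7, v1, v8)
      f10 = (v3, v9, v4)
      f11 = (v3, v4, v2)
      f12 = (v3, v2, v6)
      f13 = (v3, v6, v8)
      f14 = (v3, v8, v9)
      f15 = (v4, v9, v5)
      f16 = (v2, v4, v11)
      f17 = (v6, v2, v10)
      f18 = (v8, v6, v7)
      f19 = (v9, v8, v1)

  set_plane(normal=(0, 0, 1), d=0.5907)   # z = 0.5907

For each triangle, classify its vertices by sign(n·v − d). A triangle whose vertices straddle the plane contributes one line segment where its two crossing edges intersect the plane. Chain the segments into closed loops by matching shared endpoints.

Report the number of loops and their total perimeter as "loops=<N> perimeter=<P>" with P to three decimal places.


Straddling triangles (10 of 20):
  (v0,v11,v5) [-++] → (-1.48489, 0.856114, 0.5907)–(-0.754732, 1.58627, 0.5907)  len=1.0326
  (v0,v5,v1) [-+-] → (-0.754732, 1.58627, 0.5907)–(0.754732, 1.58627, 0.5907)  len=1.5095
  (v0,v10,v11) [--+] → (-1.8119, 0, 0.5907)–(-1.48489, 0.856114, 0.5907)  len=0.9164
  (v1,v5,v9) [-++] → (0.754732, 1.58627, 0.5907)–(1.48489, 0.856114, 0.5907)  len=1.0326
  (v11,v10,v2) [+--] → (-1.8119, 0, 0.5907)–(-1.48489, -0.856114, 0.5907)  len=0.9164
  (v3,v9,v4) [-++] → (1.48489, -0.856114, 0.5907)–(0.754732, -1.58627, 0.5907)  len=1.0326
  (v3,v4,v2) [-+-] → (0.754732, -1.58627, 0.5907)–(-0.754732, -1.58627, 0.5907)  len=1.5095
  (v3,v8,v9) [--+] → (1.8119, 0, 0.5907)–(1.48489, -0.856114, 0.5907)  len=0.9164
  (v2,v4,v11) [-++] → (-0.754732, -1.58627, 0.5907)–(-1.48489, -0.856114, 0.5907)  len=1.0326
  (v9,v8,v1) [+--] → (1.8119, 0, 0.5907)–(1.48489, 0.856114, 0.5907)  len=0.9164

Chained into 1 loop(s):
  loop 1: 10 segments, perimeter = 10.8151
Total perimeter = 10.815

loops=1 perimeter=10.815


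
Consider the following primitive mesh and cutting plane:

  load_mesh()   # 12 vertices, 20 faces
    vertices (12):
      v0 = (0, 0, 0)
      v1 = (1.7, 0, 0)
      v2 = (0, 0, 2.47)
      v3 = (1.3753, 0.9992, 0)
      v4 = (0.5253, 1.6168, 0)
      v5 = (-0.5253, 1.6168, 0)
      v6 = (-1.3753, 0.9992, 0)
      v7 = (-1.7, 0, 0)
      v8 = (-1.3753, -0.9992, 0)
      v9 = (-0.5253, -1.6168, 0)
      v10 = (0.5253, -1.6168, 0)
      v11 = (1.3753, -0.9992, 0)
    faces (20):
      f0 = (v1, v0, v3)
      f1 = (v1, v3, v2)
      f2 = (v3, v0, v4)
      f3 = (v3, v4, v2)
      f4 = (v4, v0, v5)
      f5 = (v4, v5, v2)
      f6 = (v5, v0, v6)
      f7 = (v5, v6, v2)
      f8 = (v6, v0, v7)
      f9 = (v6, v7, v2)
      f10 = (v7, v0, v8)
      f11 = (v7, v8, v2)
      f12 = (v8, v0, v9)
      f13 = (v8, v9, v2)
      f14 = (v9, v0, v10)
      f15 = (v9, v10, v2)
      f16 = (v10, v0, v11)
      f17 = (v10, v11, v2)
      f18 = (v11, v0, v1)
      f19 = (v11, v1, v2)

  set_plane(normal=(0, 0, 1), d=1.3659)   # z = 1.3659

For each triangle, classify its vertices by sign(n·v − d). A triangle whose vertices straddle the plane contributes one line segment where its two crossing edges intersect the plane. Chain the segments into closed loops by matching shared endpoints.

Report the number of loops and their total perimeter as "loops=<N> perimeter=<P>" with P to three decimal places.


Straddling triangles (10 of 20):
  (v1,v3,v2) [--+] → (0.614765, 0.446646, 1.3659)–(0.759907, 0, 1.3659)  len=0.4696
  (v3,v4,v2) [--+] → (0.234811, 0.722716, 1.3659)–(0.614765, 0.446646, 1.3659)  len=0.4697
  (v4,v5,v2) [--+] → (-0.234811, 0.722716, 1.3659)–(0.234811, 0.722716, 1.3659)  len=0.4696
  (v5,v6,v2) [--+] → (-0.614765, 0.446646, 1.3659)–(-0.234811, 0.722716, 1.3659)  len=0.4697
  (v6,v7,v2) [--+] → (-0.759907, 0, 1.3659)–(-0.614765, 0.446646, 1.3659)  len=0.4696
  (v7,v8,v2) [--+] → (-0.614765, -0.446646, 1.3659)–(-0.759907, 0, 1.3659)  len=0.4696
  (v8,v9,v2) [--+] → (-0.234811, -0.722716, 1.3659)–(-0.614765, -0.446646, 1.3659)  len=0.4697
  (v9,v10,v2) [--+] → (0.234811, -0.722716, 1.3659)–(-0.234811, -0.722716, 1.3659)  len=0.4696
  (v10,v11,v2) [--+] → (0.614765, -0.446646, 1.3659)–(0.234811, -0.722716, 1.3659)  len=0.4697
  (v11,v1,v2) [--+] → (0.759907, 0, 1.3659)–(0.614765, -0.446646, 1.3659)  len=0.4696

Chained into 1 loop(s):
  loop 1: 10 segments, perimeter = 4.6964
Total perimeter = 4.696

loops=1 perimeter=4.696
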